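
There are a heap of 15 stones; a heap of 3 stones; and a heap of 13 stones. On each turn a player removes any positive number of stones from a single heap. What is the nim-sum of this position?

1

Nim-sum: 15 ^ 3 ^ 13 = 1.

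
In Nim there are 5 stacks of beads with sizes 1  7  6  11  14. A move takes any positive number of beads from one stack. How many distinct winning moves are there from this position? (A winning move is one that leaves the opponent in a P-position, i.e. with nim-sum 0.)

Compute the nim-sum pairwise:
1 ⊕ 7 = 6
6 ⊕ 6 = 0
0 ⊕ 11 = 11
11 ⊕ 14 = 5
The overall nim-sum is X = 5. A stack of size p has a winning move iff p XOR X < p (reduce it to p XOR X).
  1: 1 XOR 5 = 4 ≥ 1 — no move.
  7: 7 XOR 5 = 2 < 7 — winning move (to 2).
  6: 6 XOR 5 = 3 < 6 — winning move (to 3).
  11: 11 XOR 5 = 14 ≥ 11 — no move.
  14: 14 XOR 5 = 11 < 14 — winning move (to 11).
That gives 3 winning moves.

3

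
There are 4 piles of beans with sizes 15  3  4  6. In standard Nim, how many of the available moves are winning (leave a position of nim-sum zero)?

1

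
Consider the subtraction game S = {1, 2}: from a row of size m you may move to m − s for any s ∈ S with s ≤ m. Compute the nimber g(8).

2

Build the Grundy sequence with g(k) = mex{g(k−s) : s ∈ {1, 2}, s ≤ k}:
k:     0  1  2  3  4  5  6  7  8
g(k):  0  1  2  0  1  2  0  1  2
So g(8) = 2.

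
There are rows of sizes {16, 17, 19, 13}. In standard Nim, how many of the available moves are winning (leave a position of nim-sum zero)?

In binary:
  10000  (16)
  10001  (17)
  10011  (19)
  01101  (13)
  -----
  11111  (31)
The overall nim-sum is X = 31. A row of size p has a winning move iff p XOR X < p (reduce it to p XOR X).
  16: 16 XOR 31 = 15 < 16 — winning move (to 15).
  17: 17 XOR 31 = 14 < 17 — winning move (to 14).
  19: 19 XOR 31 = 12 < 19 — winning move (to 12).
  13: 13 XOR 31 = 18 ≥ 13 — no move.
That gives 3 winning moves.

3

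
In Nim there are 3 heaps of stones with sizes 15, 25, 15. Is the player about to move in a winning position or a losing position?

Winning position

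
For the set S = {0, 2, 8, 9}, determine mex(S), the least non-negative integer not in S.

1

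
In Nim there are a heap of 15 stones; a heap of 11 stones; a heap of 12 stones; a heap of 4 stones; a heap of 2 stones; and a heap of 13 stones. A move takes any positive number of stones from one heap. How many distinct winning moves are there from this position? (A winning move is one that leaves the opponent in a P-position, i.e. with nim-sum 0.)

Nim-sum: 15 ⊕ 11 ⊕ 12 ⊕ 4 ⊕ 2 ⊕ 13 = 3.
The overall nim-sum is X = 3. A heap of size p has a winning move iff p XOR X < p (reduce it to p XOR X).
  15: 15 XOR 3 = 12 < 15 — winning move (to 12).
  11: 11 XOR 3 = 8 < 11 — winning move (to 8).
  12: 12 XOR 3 = 15 ≥ 12 — no move.
  4: 4 XOR 3 = 7 ≥ 4 — no move.
  2: 2 XOR 3 = 1 < 2 — winning move (to 1).
  13: 13 XOR 3 = 14 ≥ 13 — no move.
That gives 3 winning moves.

3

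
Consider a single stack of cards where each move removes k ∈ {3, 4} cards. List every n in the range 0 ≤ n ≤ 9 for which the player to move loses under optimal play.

0, 1, 2, 7, 8, 9

Compute g(0), g(1), … for moves {3, 4}:
k:     0  1  2  3  4  5  6  7  8  9
g(k):  0  0  0  1  1  1  2  0  0  0
The P-positions (g = 0) in 0..9 are 0, 1, 2, 7, 8, 9.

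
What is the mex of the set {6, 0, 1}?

The values 0, 1 are all present; 2 is the first non-negative integer missing from the set.

2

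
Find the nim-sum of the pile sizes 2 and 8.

10

Nim-sum: 2 ^ 8 = 10.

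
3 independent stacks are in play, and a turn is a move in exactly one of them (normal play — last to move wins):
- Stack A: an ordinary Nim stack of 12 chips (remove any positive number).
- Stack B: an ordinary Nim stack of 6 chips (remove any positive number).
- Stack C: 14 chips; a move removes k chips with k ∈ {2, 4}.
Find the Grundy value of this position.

11

Stack A is a plain Nim stack of size 12, so its Grundy value is 12.
Stack B is a plain Nim stack of size 6, so its Grundy value is 6.
Build the Grundy sequence for stack C with g(k) = mex{g(k−s) : s ∈ {2, 4}, s ≤ k}:
g(0) = mex{} = 0
g(1) = mex{} = 0
g(2) = mex{0} = 1
g(3) = mex{0} = 1
g(4) = mex{0,1} = 2
g(5) = mex{0,1} = 2
g(6) = mex{1,2} = 0
g(7) = mex{1,2} = 0
g(8) = mex{0,2} = 1
g(9) = mex{0,2} = 1
g(10) = mex{0,1} = 2
g(11) = mex{0,1} = 2
g(12) = mex{1,2} = 0
g(13) = mex{1,2} = 0
g(14) = mex{0,2} = 1
So g(14) = 1.
By the Sprague-Grundy theorem, the Grundy value of a sum of independent games is the XOR of the component values.
Combined value = 12 XOR 6 XOR 1 = 11.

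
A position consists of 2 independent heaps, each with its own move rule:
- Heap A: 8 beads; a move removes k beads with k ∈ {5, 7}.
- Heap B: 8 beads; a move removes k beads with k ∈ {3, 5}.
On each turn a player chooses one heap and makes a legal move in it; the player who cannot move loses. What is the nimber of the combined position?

For heap A, compute g(0), g(1), … with moves {5, 7}:
g(0) = mex{} = 0
g(1) = mex{} = 0
g(2) = mex{} = 0
g(3) = mex{} = 0
g(4) = mex{} = 0
g(5) = mex{0} = 1
g(6) = mex{0} = 1
g(7) = mex{0} = 1
g(8) = mex{0} = 1
So g(8) = 1.
For heap B, compute g(0), g(1), … with moves {3, 5}:
g(0) = mex{} = 0
g(1) = mex{} = 0
g(2) = mex{} = 0
g(3) = mex{0} = 1
g(4) = mex{0} = 1
g(5) = mex{0} = 1
g(6) = mex{0,1} = 2
g(7) = mex{0,1} = 2
g(8) = mex{1} = 0
So g(8) = 0.
The value of a disjunctive sum is the nim-sum of the parts.
Combined value = 1 ⊕ 0 = 1.

1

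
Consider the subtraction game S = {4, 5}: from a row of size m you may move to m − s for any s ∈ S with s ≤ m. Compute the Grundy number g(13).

1

Grundy values for subtraction set {4, 5}:
g(0) = mex{} = 0
g(1) = mex{} = 0
g(2) = mex{} = 0
g(3) = mex{} = 0
g(4) = mex{0} = 1
g(5) = mex{0} = 1
g(6) = mex{0} = 1
g(7) = mex{0} = 1
g(8) = mex{0,1} = 2
g(9) = mex{1} = 0
g(10) = mex{1} = 0
g(11) = mex{1} = 0
g(12) = mex{1,2} = 0
g(13) = mex{0,2} = 1
So g(13) = 1.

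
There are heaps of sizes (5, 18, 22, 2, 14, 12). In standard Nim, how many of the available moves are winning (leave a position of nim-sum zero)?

1

Nim-sum: 5 XOR 18 XOR 22 XOR 2 XOR 14 XOR 12 = 1.
The overall nim-sum is X = 1. A heap of size p has a winning move iff p XOR X < p (reduce it to p XOR X).
  5: 5 XOR 1 = 4 < 5 — winning move (to 4).
  18: 18 XOR 1 = 19 ≥ 18 — no move.
  22: 22 XOR 1 = 23 ≥ 22 — no move.
  2: 2 XOR 1 = 3 ≥ 2 — no move.
  14: 14 XOR 1 = 15 ≥ 14 — no move.
  12: 12 XOR 1 = 13 ≥ 12 — no move.
That gives 1 winning move.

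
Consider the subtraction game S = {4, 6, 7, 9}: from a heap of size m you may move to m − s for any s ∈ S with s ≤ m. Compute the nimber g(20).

1

Grundy values for subtraction set {4, 6, 7, 9}:
k:     0  1  2  3  4  5  6  7  8  9 10 11 12 13 14 15 16 17 18 19 20
g(k):  0  0  0  0  1  1  1  1  2  2  2  2  3  0  0  0  0  1  1  1  1
So g(20) = 1.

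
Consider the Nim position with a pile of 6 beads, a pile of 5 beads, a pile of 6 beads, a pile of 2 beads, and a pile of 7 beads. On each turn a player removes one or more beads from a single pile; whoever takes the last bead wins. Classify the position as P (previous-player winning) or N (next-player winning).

In binary:
  110  (6)
  101  (5)
  110  (6)
  010  (2)
  111  (7)
  ---
  000  (0)
The nim-sum is 0, so this is a P-position: the player to move is in a losing position under optimal play.

P-position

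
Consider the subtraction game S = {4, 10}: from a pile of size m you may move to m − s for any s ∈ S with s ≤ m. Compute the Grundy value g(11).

Compute g(0), g(1), … for moves {4, 10}:
k:     0  1  2  3  4  5  6  7  8  9 10 11
g(k):  0  0  0  0  1  1  1  1  0  0  2  2
So g(11) = 2.

2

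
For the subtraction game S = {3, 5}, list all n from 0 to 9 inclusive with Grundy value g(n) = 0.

0, 1, 2, 8, 9

Grundy values for subtraction set {3, 5}:
g(0) = mex{} = 0
g(1) = mex{} = 0
g(2) = mex{} = 0
g(3) = mex{0} = 1
g(4) = mex{0} = 1
g(5) = mex{0} = 1
g(6) = mex{0,1} = 2
g(7) = mex{0,1} = 2
g(8) = mex{1} = 0
g(9) = mex{1,2} = 0
The P-positions (g = 0) in 0..9 are 0, 1, 2, 8, 9.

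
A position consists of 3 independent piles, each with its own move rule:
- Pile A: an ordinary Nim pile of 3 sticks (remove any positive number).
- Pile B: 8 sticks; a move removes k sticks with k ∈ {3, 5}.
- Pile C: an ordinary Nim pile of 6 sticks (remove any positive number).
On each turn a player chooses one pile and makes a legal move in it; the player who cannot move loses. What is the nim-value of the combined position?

Pile A is a plain Nim pile of size 3, so its Grundy value is 3.
Build the Grundy sequence for pile B with g(k) = mex{g(k−s) : s ∈ {3, 5}, s ≤ k}:
g(0) = mex{} = 0
g(1) = mex{} = 0
g(2) = mex{} = 0
g(3) = mex{0} = 1
g(4) = mex{0} = 1
g(5) = mex{0} = 1
g(6) = mex{0,1} = 2
g(7) = mex{0,1} = 2
g(8) = mex{1} = 0
So g(8) = 0.
Pile C is a plain Nim pile of size 6, so its Grundy value is 6.
By the Sprague-Grundy theorem, the Grundy value of a sum of independent games is the XOR of the component values.
Combined value = 3 ⊕ 0 ⊕ 6 = 5.

5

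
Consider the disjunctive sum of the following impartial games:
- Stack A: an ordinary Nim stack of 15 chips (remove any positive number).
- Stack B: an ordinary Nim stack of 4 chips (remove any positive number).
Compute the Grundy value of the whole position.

11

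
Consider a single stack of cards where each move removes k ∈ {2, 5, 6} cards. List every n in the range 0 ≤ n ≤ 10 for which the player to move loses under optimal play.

0, 1, 4, 8

Build the Grundy sequence with g(k) = mex{g(k−s) : s ∈ {2, 5, 6}, s ≤ k}:
g(0) = mex{} = 0
g(1) = mex{} = 0
g(2) = mex{0} = 1
g(3) = mex{0} = 1
g(4) = mex{1} = 0
g(5) = mex{0,1} = 2
g(6) = mex{0} = 1
g(7) = mex{0,1,2} = 3
g(8) = mex{1} = 0
g(9) = mex{0,1,3} = 2
g(10) = mex{0,2} = 1
The P-positions (g = 0) in 0..10 are 0, 1, 4, 8.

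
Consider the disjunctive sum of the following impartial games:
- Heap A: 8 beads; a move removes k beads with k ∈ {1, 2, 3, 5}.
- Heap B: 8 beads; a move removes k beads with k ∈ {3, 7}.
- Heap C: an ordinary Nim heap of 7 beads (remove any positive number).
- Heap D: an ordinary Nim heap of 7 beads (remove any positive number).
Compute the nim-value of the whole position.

Build the Grundy sequence for heap A with g(k) = mex{g(k−s) : s ∈ {1, 2, 3, 5}, s ≤ k}:
g(0) = mex{} = 0
g(1) = mex{0} = 1
g(2) = mex{0,1} = 2
g(3) = mex{0,1,2} = 3
g(4) = mex{1,2,3} = 0
g(5) = mex{0,2,3} = 1
g(6) = mex{0,1,3} = 2
g(7) = mex{0,1,2} = 3
g(8) = mex{1,2,3} = 0
So g(8) = 0.
Build the Grundy sequence for heap B with g(k) = mex{g(k−s) : s ∈ {3, 7}, s ≤ k}:
g(0) = mex{} = 0
g(1) = mex{} = 0
g(2) = mex{} = 0
g(3) = mex{0} = 1
g(4) = mex{0} = 1
g(5) = mex{0} = 1
g(6) = mex{1} = 0
g(7) = mex{0,1} = 2
g(8) = mex{0,1} = 2
So g(8) = 2.
Heap C is a plain Nim heap of size 7, so its Grundy value is 7.
Heap D is a plain Nim heap of size 7, so its Grundy value is 7.
The value of a disjunctive sum is the nim-sum of the parts.
Combined value = 0 XOR 2 XOR 7 XOR 7 = 2.

2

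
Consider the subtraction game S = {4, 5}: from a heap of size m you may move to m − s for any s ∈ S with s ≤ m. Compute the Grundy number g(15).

1

Build the Grundy sequence with g(k) = mex{g(k−s) : s ∈ {4, 5}, s ≤ k}:
k:     0  1  2  3  4  5  6  7  8  9 10 11 12 13 14 15
g(k):  0  0  0  0  1  1  1  1  2  0  0  0  0  1  1  1
So g(15) = 1.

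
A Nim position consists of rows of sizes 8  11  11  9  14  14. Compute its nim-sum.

Compute the nim-sum pairwise:
8 ^ 11 = 3
3 ^ 11 = 8
8 ^ 9 = 1
1 ^ 14 = 15
15 ^ 14 = 1

1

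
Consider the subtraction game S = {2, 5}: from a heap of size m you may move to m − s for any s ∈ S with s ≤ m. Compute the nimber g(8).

Compute g(0), g(1), … for moves {2, 5}:
g(0) = mex{} = 0
g(1) = mex{} = 0
g(2) = mex{0} = 1
g(3) = mex{0} = 1
g(4) = mex{1} = 0
g(5) = mex{0,1} = 2
g(6) = mex{0} = 1
g(7) = mex{1,2} = 0
g(8) = mex{1} = 0
So g(8) = 0.

0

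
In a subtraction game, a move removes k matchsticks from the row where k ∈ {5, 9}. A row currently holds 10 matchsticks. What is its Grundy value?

Build the Grundy sequence with g(k) = mex{g(k−s) : s ∈ {5, 9}, s ≤ k}:
g(0) = mex{} = 0
g(1) = mex{} = 0
g(2) = mex{} = 0
g(3) = mex{} = 0
g(4) = mex{} = 0
g(5) = mex{0} = 1
g(6) = mex{0} = 1
g(7) = mex{0} = 1
g(8) = mex{0} = 1
g(9) = mex{0} = 1
g(10) = mex{0,1} = 2
So g(10) = 2.

2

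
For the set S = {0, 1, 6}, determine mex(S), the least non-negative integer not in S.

2

The values 0, 1 are all present; 2 is the first non-negative integer missing from the set.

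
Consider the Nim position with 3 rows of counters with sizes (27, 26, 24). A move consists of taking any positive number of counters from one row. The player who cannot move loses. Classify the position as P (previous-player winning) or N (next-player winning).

N-position

Write each in binary and XOR column by column:
  11011  (27)
  11010  (26)
  11000  (24)
  -----
  11001  (25)
The nim-sum is 25 ≠ 0, so this is an N-position: the player to move can win.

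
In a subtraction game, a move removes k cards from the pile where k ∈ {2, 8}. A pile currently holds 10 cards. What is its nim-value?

0

Grundy values for subtraction set {2, 8}:
g(0) = mex{} = 0
g(1) = mex{} = 0
g(2) = mex{0} = 1
g(3) = mex{0} = 1
g(4) = mex{1} = 0
g(5) = mex{1} = 0
g(6) = mex{0} = 1
g(7) = mex{0} = 1
g(8) = mex{0,1} = 2
g(9) = mex{0,1} = 2
g(10) = mex{1,2} = 0
So g(10) = 0.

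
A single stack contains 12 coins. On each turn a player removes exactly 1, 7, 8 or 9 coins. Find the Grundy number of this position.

Compute g(0), g(1), … for moves {1, 7, 8, 9}:
k:     0  1  2  3  4  5  6  7  8  9 10 11 12
g(k):  0  1  0  1  0  1  0  1  2  3  2  3  2
So g(12) = 2.

2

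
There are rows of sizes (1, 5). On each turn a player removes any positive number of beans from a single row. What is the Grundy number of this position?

Nim-sum: 1 ⊕ 5 = 4.

4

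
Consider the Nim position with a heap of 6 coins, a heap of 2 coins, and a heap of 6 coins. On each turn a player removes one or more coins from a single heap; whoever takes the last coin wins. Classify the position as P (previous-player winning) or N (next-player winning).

N-position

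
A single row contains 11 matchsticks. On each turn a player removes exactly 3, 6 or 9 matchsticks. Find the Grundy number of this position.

3

Grundy values for subtraction set {3, 6, 9}:
g(0) = mex{} = 0
g(1) = mex{} = 0
g(2) = mex{} = 0
g(3) = mex{0} = 1
g(4) = mex{0} = 1
g(5) = mex{0} = 1
g(6) = mex{0,1} = 2
g(7) = mex{0,1} = 2
g(8) = mex{0,1} = 2
g(9) = mex{0,1,2} = 3
g(10) = mex{0,1,2} = 3
g(11) = mex{0,1,2} = 3
So g(11) = 3.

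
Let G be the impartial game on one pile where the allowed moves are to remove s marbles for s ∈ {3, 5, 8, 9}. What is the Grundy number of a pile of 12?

0

Build the Grundy sequence with g(k) = mex{g(k−s) : s ∈ {3, 5, 8, 9}, s ≤ k}:
k:     0  1  2  3  4  5  6  7  8  9 10 11 12
g(k):  0  0  0  1  1  1  2  2  2  3  3  3  0
So g(12) = 0.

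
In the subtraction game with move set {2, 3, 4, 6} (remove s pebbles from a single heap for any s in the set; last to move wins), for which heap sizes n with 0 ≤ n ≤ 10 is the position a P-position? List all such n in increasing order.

0, 1, 8, 9

Build the Grundy sequence with g(k) = mex{g(k−s) : s ∈ {2, 3, 4, 6}, s ≤ k}:
k:     0  1  2  3  4  5  6  7  8  9 10
g(k):  0  0  1  1  2  2  3  3  0  0  1
The P-positions (g = 0) in 0..10 are 0, 1, 8, 9.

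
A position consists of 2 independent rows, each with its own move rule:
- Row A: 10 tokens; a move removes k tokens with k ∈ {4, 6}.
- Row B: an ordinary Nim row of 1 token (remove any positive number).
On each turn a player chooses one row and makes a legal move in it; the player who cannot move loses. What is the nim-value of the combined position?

1

For row A, compute g(0), g(1), … with moves {4, 6}:
g(0) = mex{} = 0
g(1) = mex{} = 0
g(2) = mex{} = 0
g(3) = mex{} = 0
g(4) = mex{0} = 1
g(5) = mex{0} = 1
g(6) = mex{0} = 1
g(7) = mex{0} = 1
g(8) = mex{0,1} = 2
g(9) = mex{0,1} = 2
g(10) = mex{1} = 0
So g(10) = 0.
Row B is a plain Nim row of size 1, so its Grundy value is 1.
The value of a disjunctive sum is the nim-sum of the parts.
Combined value = 0 XOR 1 = 1.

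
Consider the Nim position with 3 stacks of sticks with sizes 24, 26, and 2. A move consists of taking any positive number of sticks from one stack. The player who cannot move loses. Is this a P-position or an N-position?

P-position

Compute the nim-sum pairwise:
24 ^ 26 = 2
2 ^ 2 = 0
The nim-sum is 0, so this is a P-position: the player to move is in a losing position under optimal play.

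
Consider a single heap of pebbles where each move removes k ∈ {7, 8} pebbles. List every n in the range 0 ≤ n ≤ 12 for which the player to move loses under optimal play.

Build the Grundy sequence with g(k) = mex{g(k−s) : s ∈ {7, 8}, s ≤ k}:
g(0) = mex{} = 0
g(1) = mex{} = 0
g(2) = mex{} = 0
g(3) = mex{} = 0
g(4) = mex{} = 0
g(5) = mex{} = 0
g(6) = mex{} = 0
g(7) = mex{0} = 1
g(8) = mex{0} = 1
g(9) = mex{0} = 1
g(10) = mex{0} = 1
g(11) = mex{0} = 1
g(12) = mex{0} = 1
The P-positions (g = 0) in 0..12 are 0, 1, 2, 3, 4, 5, 6.

0, 1, 2, 3, 4, 5, 6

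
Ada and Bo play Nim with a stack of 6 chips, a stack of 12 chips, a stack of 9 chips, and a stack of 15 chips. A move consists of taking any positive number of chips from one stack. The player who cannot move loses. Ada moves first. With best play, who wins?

Nim-sum: 6 ⊕ 12 ⊕ 9 ⊕ 15 = 12.
The nim-sum is 12 ≠ 0, so this is an N-position: the player to move can win; Ada has a winning move.

Ada wins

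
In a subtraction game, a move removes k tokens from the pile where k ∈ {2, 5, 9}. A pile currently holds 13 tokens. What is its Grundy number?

1

Compute g(0), g(1), … for moves {2, 5, 9}:
g(0) = mex{} = 0
g(1) = mex{} = 0
g(2) = mex{0} = 1
g(3) = mex{0} = 1
g(4) = mex{1} = 0
g(5) = mex{0,1} = 2
g(6) = mex{0} = 1
g(7) = mex{1,2} = 0
g(8) = mex{1} = 0
g(9) = mex{0} = 1
g(10) = mex{0,2} = 1
g(11) = mex{1} = 0
g(12) = mex{0,1} = 2
g(13) = mex{0} = 1
So g(13) = 1.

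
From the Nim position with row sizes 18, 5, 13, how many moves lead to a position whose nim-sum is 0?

Compute the nim-sum pairwise:
18 ^ 5 = 23
23 ^ 13 = 26
The overall nim-sum is X = 26. A row of size p has a winning move iff p XOR X < p (reduce it to p XOR X).
  18: 18 XOR 26 = 8 < 18 — winning move (to 8).
  5: 5 XOR 26 = 31 ≥ 5 — no move.
  13: 13 XOR 26 = 23 ≥ 13 — no move.
That gives 1 winning move.

1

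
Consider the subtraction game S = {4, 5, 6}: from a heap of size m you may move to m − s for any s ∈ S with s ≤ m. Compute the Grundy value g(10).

0

Grundy values for subtraction set {4, 5, 6}:
g(0) = mex{} = 0
g(1) = mex{} = 0
g(2) = mex{} = 0
g(3) = mex{} = 0
g(4) = mex{0} = 1
g(5) = mex{0} = 1
g(6) = mex{0} = 1
g(7) = mex{0} = 1
g(8) = mex{0,1} = 2
g(9) = mex{0,1} = 2
g(10) = mex{1} = 0
So g(10) = 0.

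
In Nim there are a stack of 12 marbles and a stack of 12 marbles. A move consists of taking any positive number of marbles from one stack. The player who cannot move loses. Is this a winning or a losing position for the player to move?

Losing position

In binary:
  1100  (12)
  1100  (12)
  ----
  0000  (0)
The nim-sum is 0, so this is a P-position: the player to move is in a losing position under optimal play.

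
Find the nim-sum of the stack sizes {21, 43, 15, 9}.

Compute the nim-sum pairwise:
21 ⊕ 43 = 62
62 ⊕ 15 = 49
49 ⊕ 9 = 56

56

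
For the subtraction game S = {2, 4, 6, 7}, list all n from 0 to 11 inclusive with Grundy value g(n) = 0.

Compute g(0), g(1), … for moves {2, 4, 6, 7}:
g(0) = mex{} = 0
g(1) = mex{} = 0
g(2) = mex{0} = 1
g(3) = mex{0} = 1
g(4) = mex{0,1} = 2
g(5) = mex{0,1} = 2
g(6) = mex{0,1,2} = 3
g(7) = mex{0,1,2} = 3
g(8) = mex{0,1,2,3} = 4
g(9) = mex{1,2,3} = 0
g(10) = mex{1,2,3,4} = 0
g(11) = mex{0,2,3} = 1
The P-positions (g = 0) in 0..11 are 0, 1, 9, 10.

0, 1, 9, 10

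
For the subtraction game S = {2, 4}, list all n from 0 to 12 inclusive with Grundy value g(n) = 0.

0, 1, 6, 7, 12

Compute g(0), g(1), … for moves {2, 4}:
g(0) = mex{} = 0
g(1) = mex{} = 0
g(2) = mex{0} = 1
g(3) = mex{0} = 1
g(4) = mex{0,1} = 2
g(5) = mex{0,1} = 2
g(6) = mex{1,2} = 0
g(7) = mex{1,2} = 0
g(8) = mex{0,2} = 1
g(9) = mex{0,2} = 1
g(10) = mex{0,1} = 2
g(11) = mex{0,1} = 2
g(12) = mex{1,2} = 0
The P-positions (g = 0) in 0..12 are 0, 1, 6, 7, 12.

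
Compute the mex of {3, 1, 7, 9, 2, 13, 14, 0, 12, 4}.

The values 0, 1, 2, 3, 4 are all present; 5 is the first non-negative integer missing from the set.

5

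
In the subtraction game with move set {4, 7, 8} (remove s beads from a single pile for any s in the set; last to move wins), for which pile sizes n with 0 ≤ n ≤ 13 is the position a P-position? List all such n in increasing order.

Build the Grundy sequence with g(k) = mex{g(k−s) : s ∈ {4, 7, 8}, s ≤ k}:
k:     0  1  2  3  4  5  6  7  8  9 10 11 12 13
g(k):  0  0  0  0  1  1  1  1  2  2  2  2  0  0
The P-positions (g = 0) in 0..13 are 0, 1, 2, 3, 12, 13.

0, 1, 2, 3, 12, 13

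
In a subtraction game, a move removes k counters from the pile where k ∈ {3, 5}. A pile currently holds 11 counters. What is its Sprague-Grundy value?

1

Grundy values for subtraction set {3, 5}:
k:     0  1  2  3  4  5  6  7  8  9 10 11
g(k):  0  0  0  1  1  1  2  2  0  0  0  1
So g(11) = 1.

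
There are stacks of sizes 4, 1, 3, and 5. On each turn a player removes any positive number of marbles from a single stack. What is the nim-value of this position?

Write each in binary and XOR column by column:
  100  (4)
  001  (1)
  011  (3)
  101  (5)
  ---
  011  (3)

3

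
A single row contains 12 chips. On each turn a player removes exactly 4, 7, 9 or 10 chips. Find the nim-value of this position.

3

Grundy values for subtraction set {4, 7, 9, 10}:
g(0) = mex{} = 0
g(1) = mex{} = 0
g(2) = mex{} = 0
g(3) = mex{} = 0
g(4) = mex{0} = 1
g(5) = mex{0} = 1
g(6) = mex{0} = 1
g(7) = mex{0} = 1
g(8) = mex{0,1} = 2
g(9) = mex{0,1} = 2
g(10) = mex{0,1} = 2
g(11) = mex{0,1} = 2
g(12) = mex{0,1,2} = 3
So g(12) = 3.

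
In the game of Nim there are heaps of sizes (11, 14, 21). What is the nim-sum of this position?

16

Bitwise XOR of the heap sizes:
  01011  (11)
  01110  (14)
  10101  (21)
  -----
  10000  (16)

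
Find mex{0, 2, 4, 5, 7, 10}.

1

0 is in the set but 1 is not, so the mex is 1.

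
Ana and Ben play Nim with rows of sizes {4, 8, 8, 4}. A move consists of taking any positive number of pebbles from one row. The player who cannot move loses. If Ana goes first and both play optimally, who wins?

Ben wins

Nim-sum: 4 ^ 8 ^ 8 ^ 4 = 0.
The nim-sum is 0, so this is a P-position: the player to move is in a losing position under optimal play; Ana is about to move from it and so loses — Ben wins.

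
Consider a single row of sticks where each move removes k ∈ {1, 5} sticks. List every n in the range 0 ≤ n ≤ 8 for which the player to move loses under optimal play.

0, 2, 4, 6, 8

Compute g(0), g(1), … for moves {1, 5}:
g(0) = mex{} = 0
g(1) = mex{0} = 1
g(2) = mex{1} = 0
g(3) = mex{0} = 1
g(4) = mex{1} = 0
g(5) = mex{0} = 1
g(6) = mex{1} = 0
g(7) = mex{0} = 1
g(8) = mex{1} = 0
The P-positions (g = 0) in 0..8 are 0, 2, 4, 6, 8.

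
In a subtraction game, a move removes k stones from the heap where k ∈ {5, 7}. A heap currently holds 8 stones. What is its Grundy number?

1

Build the Grundy sequence with g(k) = mex{g(k−s) : s ∈ {5, 7}, s ≤ k}:
k:     0  1  2  3  4  5  6  7  8
g(k):  0  0  0  0  0  1  1  1  1
So g(8) = 1.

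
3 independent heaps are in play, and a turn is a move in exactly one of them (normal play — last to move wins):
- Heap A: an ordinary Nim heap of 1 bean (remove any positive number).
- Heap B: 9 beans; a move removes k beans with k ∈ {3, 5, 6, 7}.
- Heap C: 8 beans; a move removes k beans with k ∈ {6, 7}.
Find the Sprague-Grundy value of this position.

3

Heap A is a plain Nim heap of size 1, so its Grundy value is 1.
Grundy values for heap B (subtraction set {3, 5, 6, 7}):
g(0) = mex{} = 0
g(1) = mex{} = 0
g(2) = mex{} = 0
g(3) = mex{0} = 1
g(4) = mex{0} = 1
g(5) = mex{0} = 1
g(6) = mex{0,1} = 2
g(7) = mex{0,1} = 2
g(8) = mex{0,1} = 2
g(9) = mex{0,1,2} = 3
So g(9) = 3.
Grundy values for heap C (subtraction set {6, 7}):
k:     0  1  2  3  4  5  6  7  8
g(k):  0  0  0  0  0  0  1  1  1
So g(8) = 1.
The value of a disjunctive sum is the nim-sum of the parts.
Combined value = 1 ⊕ 3 ⊕ 1 = 3.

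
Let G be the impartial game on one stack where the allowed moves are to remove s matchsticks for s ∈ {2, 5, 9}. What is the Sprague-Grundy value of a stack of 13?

1

Grundy values for subtraction set {2, 5, 9}:
k:     0  1  2  3  4  5  6  7  8  9 10 11 12 13
g(k):  0  0  1  1  0  2  1  0  0  1  1  0  2  1
So g(13) = 1.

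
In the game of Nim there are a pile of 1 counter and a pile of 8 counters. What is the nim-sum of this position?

9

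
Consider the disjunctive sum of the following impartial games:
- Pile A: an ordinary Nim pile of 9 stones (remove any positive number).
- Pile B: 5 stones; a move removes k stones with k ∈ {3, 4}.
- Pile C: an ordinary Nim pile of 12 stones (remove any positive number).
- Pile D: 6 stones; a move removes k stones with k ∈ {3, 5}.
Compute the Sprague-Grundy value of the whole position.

6

Pile A is a plain Nim pile of size 9, so its Grundy value is 9.
For pile B, compute g(0), g(1), … with moves {3, 4}:
k:     0  1  2  3  4  5
g(k):  0  0  0  1  1  1
So g(5) = 1.
Pile C is a plain Nim pile of size 12, so its Grundy value is 12.
Grundy values for pile D (subtraction set {3, 5}):
g(0) = mex{} = 0
g(1) = mex{} = 0
g(2) = mex{} = 0
g(3) = mex{0} = 1
g(4) = mex{0} = 1
g(5) = mex{0} = 1
g(6) = mex{0,1} = 2
So g(6) = 2.
By the Sprague-Grundy theorem, the Grundy value of a sum of independent games is the XOR of the component values.
Combined value = 9 ⊕ 1 ⊕ 12 ⊕ 2 = 6.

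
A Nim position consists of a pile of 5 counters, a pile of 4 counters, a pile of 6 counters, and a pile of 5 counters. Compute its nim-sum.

Compute the nim-sum pairwise:
5 ^ 4 = 1
1 ^ 6 = 7
7 ^ 5 = 2

2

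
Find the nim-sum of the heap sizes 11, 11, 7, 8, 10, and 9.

12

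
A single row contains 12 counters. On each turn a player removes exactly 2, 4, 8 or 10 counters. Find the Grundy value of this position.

0

Grundy values for subtraction set {2, 4, 8, 10}:
k:     0  1  2  3  4  5  6  7  8  9 10 11 12
g(k):  0  0  1  1  2  2  0  0  1  1  2  2  0
So g(12) = 0.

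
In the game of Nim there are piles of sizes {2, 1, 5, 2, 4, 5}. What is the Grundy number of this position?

5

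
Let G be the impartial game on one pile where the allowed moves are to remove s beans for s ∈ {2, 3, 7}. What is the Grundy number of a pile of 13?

1

Build the Grundy sequence with g(k) = mex{g(k−s) : s ∈ {2, 3, 7}, s ≤ k}:
k:     0  1  2  3  4  5  6  7  8  9 10 11 12 13
g(k):  0  0  1  1  2  0  0  1  1  2  0  0  1  1
So g(13) = 1.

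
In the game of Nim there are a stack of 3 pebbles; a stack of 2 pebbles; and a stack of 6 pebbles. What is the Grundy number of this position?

7

Bitwise XOR of the heap sizes:
  011  (3)
  010  (2)
  110  (6)
  ---
  111  (7)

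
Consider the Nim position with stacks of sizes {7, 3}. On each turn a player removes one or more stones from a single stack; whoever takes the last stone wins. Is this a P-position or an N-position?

N-position

Compute the nim-sum pairwise:
7 XOR 3 = 4
The nim-sum is 4 ≠ 0, so this is an N-position: the player to move can win.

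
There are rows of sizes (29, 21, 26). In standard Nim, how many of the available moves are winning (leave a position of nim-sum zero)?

Compute the nim-sum pairwise:
29 XOR 21 = 8
8 XOR 26 = 18
The overall nim-sum is X = 18. A row of size p has a winning move iff p XOR X < p (reduce it to p XOR X).
  29: 29 XOR 18 = 15 < 29 — winning move (to 15).
  21: 21 XOR 18 = 7 < 21 — winning move (to 7).
  26: 26 XOR 18 = 8 < 26 — winning move (to 8).
That gives 3 winning moves.

3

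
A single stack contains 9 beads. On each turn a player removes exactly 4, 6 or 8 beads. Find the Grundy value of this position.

Grundy values for subtraction set {4, 6, 8}:
g(0) = mex{} = 0
g(1) = mex{} = 0
g(2) = mex{} = 0
g(3) = mex{} = 0
g(4) = mex{0} = 1
g(5) = mex{0} = 1
g(6) = mex{0} = 1
g(7) = mex{0} = 1
g(8) = mex{0,1} = 2
g(9) = mex{0,1} = 2
So g(9) = 2.

2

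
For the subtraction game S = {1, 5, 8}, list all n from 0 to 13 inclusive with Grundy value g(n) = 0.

0, 2, 4, 6, 13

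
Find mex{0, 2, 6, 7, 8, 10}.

0 is in the set but 1 is not, so the mex is 1.

1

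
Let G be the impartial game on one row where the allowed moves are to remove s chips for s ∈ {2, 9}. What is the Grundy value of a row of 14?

Build the Grundy sequence with g(k) = mex{g(k−s) : s ∈ {2, 9}, s ≤ k}:
g(0) = mex{} = 0
g(1) = mex{} = 0
g(2) = mex{0} = 1
g(3) = mex{0} = 1
g(4) = mex{1} = 0
g(5) = mex{1} = 0
g(6) = mex{0} = 1
g(7) = mex{0} = 1
g(8) = mex{1} = 0
g(9) = mex{0,1} = 2
g(10) = mex{0} = 1
g(11) = mex{1,2} = 0
g(12) = mex{1} = 0
g(13) = mex{0} = 1
g(14) = mex{0} = 1
So g(14) = 1.

1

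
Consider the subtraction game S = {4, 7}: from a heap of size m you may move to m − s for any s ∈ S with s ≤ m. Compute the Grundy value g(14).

0

Build the Grundy sequence with g(k) = mex{g(k−s) : s ∈ {4, 7}, s ≤ k}:
k:     0  1  2  3  4  5  6  7  8  9 10 11 12 13 14
g(k):  0  0  0  0  1  1  1  1  2  2  2  0  0  0  0
So g(14) = 0.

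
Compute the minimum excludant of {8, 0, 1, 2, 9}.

3

The values 0, 1, 2 are all present; 3 is the first non-negative integer missing from the set.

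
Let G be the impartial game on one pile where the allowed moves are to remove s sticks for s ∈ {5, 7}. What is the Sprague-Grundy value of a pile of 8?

Compute g(0), g(1), … for moves {5, 7}:
g(0) = mex{} = 0
g(1) = mex{} = 0
g(2) = mex{} = 0
g(3) = mex{} = 0
g(4) = mex{} = 0
g(5) = mex{0} = 1
g(6) = mex{0} = 1
g(7) = mex{0} = 1
g(8) = mex{0} = 1
So g(8) = 1.

1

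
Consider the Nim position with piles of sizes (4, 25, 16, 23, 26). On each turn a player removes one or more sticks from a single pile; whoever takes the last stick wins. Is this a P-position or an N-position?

In binary:
  00100  (4)
  11001  (25)
  10000  (16)
  10111  (23)
  11010  (26)
  -----
  00000  (0)
The nim-sum is 0, so this is a P-position: the player to move is in a losing position under optimal play.

P-position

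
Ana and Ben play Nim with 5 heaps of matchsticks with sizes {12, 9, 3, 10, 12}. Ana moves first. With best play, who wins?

Ben wins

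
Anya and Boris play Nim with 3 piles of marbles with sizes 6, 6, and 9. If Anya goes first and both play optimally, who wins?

Compute the nim-sum pairwise:
6 ⊕ 6 = 0
0 ⊕ 9 = 9
The nim-sum is 9 ≠ 0, so this is an N-position: the player to move can win; Anya has a winning move.

Anya wins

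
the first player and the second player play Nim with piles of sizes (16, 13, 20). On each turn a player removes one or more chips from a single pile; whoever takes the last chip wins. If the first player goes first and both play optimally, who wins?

the first player wins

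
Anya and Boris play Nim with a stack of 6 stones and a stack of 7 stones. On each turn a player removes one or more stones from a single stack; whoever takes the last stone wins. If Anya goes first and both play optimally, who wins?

Anya wins

Compute the nim-sum pairwise:
6 XOR 7 = 1
The nim-sum is 1 ≠ 0, so this is an N-position: the player to move can win; Anya has a winning move.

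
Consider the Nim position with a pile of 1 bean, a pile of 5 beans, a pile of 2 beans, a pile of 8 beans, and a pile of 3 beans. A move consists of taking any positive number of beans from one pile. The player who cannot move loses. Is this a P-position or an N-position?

N-position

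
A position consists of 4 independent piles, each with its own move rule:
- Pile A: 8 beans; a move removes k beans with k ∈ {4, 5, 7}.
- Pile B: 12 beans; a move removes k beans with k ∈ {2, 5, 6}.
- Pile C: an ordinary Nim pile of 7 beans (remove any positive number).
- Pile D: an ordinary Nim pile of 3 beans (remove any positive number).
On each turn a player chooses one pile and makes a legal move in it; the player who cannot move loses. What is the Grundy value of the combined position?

6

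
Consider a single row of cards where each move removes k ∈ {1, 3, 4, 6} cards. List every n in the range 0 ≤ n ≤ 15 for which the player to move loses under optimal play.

Build the Grundy sequence with g(k) = mex{g(k−s) : s ∈ {1, 3, 4, 6}, s ≤ k}:
k:     0  1  2  3  4  5  6  7  8  9 10 11 12 13 14 15
g(k):  0  1  0  1  2  3  2  0  1  0  1  2  3  2  0  1
The P-positions (g = 0) in 0..15 are 0, 2, 7, 9, 14.

0, 2, 7, 9, 14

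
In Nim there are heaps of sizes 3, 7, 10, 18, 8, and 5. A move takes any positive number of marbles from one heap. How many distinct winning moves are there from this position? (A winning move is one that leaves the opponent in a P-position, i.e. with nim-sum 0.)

1

In binary:
  00011  (3)
  00111  (7)
  01010  (10)
  10010  (18)
  01000  (8)
  00101  (5)
  -----
  10001  (17)
The overall nim-sum is X = 17. A heap of size p has a winning move iff p XOR X < p (reduce it to p XOR X).
  3: 3 XOR 17 = 18 ≥ 3 — no move.
  7: 7 XOR 17 = 22 ≥ 7 — no move.
  10: 10 XOR 17 = 27 ≥ 10 — no move.
  18: 18 XOR 17 = 3 < 18 — winning move (to 3).
  8: 8 XOR 17 = 25 ≥ 8 — no move.
  5: 5 XOR 17 = 20 ≥ 5 — no move.
That gives 1 winning move.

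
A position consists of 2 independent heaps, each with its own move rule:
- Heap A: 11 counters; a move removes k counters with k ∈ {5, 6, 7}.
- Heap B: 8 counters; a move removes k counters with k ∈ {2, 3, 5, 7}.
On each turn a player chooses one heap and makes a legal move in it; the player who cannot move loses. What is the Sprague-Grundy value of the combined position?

6

Build the Grundy sequence for heap A with g(k) = mex{g(k−s) : s ∈ {5, 6, 7}, s ≤ k}:
g(0) = mex{} = 0
g(1) = mex{} = 0
g(2) = mex{} = 0
g(3) = mex{} = 0
g(4) = mex{} = 0
g(5) = mex{0} = 1
g(6) = mex{0} = 1
g(7) = mex{0} = 1
g(8) = mex{0} = 1
g(9) = mex{0} = 1
g(10) = mex{0,1} = 2
g(11) = mex{0,1} = 2
So g(11) = 2.
For heap B, compute g(0), g(1), … with moves {2, 3, 5, 7}:
g(0) = mex{} = 0
g(1) = mex{} = 0
g(2) = mex{0} = 1
g(3) = mex{0} = 1
g(4) = mex{0,1} = 2
g(5) = mex{0,1} = 2
g(6) = mex{0,1,2} = 3
g(7) = mex{0,1,2} = 3
g(8) = mex{0,1,2,3} = 4
So g(8) = 4.
By the Sprague-Grundy theorem, the Grundy value of a sum of independent games is the XOR of the component values.
Combined value = 2 ⊕ 4 = 6.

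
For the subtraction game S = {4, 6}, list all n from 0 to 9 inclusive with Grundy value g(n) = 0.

0, 1, 2, 3

Compute g(0), g(1), … for moves {4, 6}:
k:     0  1  2  3  4  5  6  7  8  9
g(k):  0  0  0  0  1  1  1  1  2  2
The P-positions (g = 0) in 0..9 are 0, 1, 2, 3.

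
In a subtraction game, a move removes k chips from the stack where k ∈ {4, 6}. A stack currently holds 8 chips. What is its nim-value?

2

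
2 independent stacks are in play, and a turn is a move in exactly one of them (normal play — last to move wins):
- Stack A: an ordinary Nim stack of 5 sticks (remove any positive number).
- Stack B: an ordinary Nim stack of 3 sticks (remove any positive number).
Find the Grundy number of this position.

Stack A is a plain Nim stack of size 5, so its Grundy value is 5.
Stack B is a plain Nim stack of size 3, so its Grundy value is 3.
By the Sprague-Grundy theorem, the Grundy value of a sum of independent games is the XOR of the component values.
Combined value = 5 XOR 3 = 6.

6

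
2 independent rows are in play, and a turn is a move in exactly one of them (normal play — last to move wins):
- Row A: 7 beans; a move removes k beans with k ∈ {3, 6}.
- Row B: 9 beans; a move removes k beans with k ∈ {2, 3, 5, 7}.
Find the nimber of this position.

Build the Grundy sequence for row A with g(k) = mex{g(k−s) : s ∈ {3, 6}, s ≤ k}:
k:     0  1  2  3  4  5  6  7
g(k):  0  0  0  1  1  1  2  2
So g(7) = 2.
For row B, compute g(0), g(1), … with moves {2, 3, 5, 7}:
k:     0  1  2  3  4  5  6  7  8  9
g(k):  0  0  1  1  2  2  3  3  4  0
So g(9) = 0.
The value of a disjunctive sum is the nim-sum of the parts.
Combined value = 2 ⊕ 0 = 2.

2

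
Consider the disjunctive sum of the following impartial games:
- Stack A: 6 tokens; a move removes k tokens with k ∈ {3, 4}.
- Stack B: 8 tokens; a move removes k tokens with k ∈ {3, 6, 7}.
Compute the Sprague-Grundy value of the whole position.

For stack A, compute g(0), g(1), … with moves {3, 4}:
g(0) = mex{} = 0
g(1) = mex{} = 0
g(2) = mex{} = 0
g(3) = mex{0} = 1
g(4) = mex{0} = 1
g(5) = mex{0} = 1
g(6) = mex{0,1} = 2
So g(6) = 2.
Grundy values for stack B (subtraction set {3, 6, 7}):
g(0) = mex{} = 0
g(1) = mex{} = 0
g(2) = mex{} = 0
g(3) = mex{0} = 1
g(4) = mex{0} = 1
g(5) = mex{0} = 1
g(6) = mex{0,1} = 2
g(7) = mex{0,1} = 2
g(8) = mex{0,1} = 2
So g(8) = 2.
The value of a disjunctive sum is the nim-sum of the parts.
Combined value = 2 ⊕ 2 = 0.

0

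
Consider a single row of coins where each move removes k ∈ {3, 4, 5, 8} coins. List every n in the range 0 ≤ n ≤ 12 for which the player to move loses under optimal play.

0, 1, 2, 11, 12

Build the Grundy sequence with g(k) = mex{g(k−s) : s ∈ {3, 4, 5, 8}, s ≤ k}:
k:     0  1  2  3  4  5  6  7  8  9 10 11 12
g(k):  0  0  0  1  1  1  2  2  2  3  3  0  0
The P-positions (g = 0) in 0..12 are 0, 1, 2, 11, 12.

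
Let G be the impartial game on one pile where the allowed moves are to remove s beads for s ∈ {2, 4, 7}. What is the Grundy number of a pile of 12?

0

Build the Grundy sequence with g(k) = mex{g(k−s) : s ∈ {2, 4, 7}, s ≤ k}:
k:     0  1  2  3  4  5  6  7  8  9 10 11 12
g(k):  0  0  1  1  2  2  0  3  1  0  2  1  0
So g(12) = 0.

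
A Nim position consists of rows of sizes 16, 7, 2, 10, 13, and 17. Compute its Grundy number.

3

Nim-sum: 16 XOR 7 XOR 2 XOR 10 XOR 13 XOR 17 = 3.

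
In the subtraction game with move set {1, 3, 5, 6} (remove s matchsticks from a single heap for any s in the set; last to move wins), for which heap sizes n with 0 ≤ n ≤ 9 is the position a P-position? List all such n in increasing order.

0, 2, 4

Build the Grundy sequence with g(k) = mex{g(k−s) : s ∈ {1, 3, 5, 6}, s ≤ k}:
g(0) = mex{} = 0
g(1) = mex{0} = 1
g(2) = mex{1} = 0
g(3) = mex{0} = 1
g(4) = mex{1} = 0
g(5) = mex{0} = 1
g(6) = mex{0,1} = 2
g(7) = mex{0,1,2} = 3
g(8) = mex{0,1,3} = 2
g(9) = mex{0,1,2} = 3
The P-positions (g = 0) in 0..9 are 0, 2, 4.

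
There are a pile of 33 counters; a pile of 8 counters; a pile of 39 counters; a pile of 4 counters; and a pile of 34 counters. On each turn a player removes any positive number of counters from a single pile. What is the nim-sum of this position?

40

Compute the nim-sum pairwise:
33 XOR 8 = 41
41 XOR 39 = 14
14 XOR 4 = 10
10 XOR 34 = 40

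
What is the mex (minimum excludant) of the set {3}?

0 is not in the set, so the mex is 0.

0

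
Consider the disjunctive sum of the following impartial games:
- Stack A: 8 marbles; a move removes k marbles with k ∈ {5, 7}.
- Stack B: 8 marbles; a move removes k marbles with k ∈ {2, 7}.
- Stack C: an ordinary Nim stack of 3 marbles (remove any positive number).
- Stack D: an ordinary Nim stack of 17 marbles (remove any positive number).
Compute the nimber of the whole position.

17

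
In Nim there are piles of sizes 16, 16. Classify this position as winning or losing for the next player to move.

Nim-sum: 16 XOR 16 = 0.
The nim-sum is 0, so this is a P-position: the player to move is in a losing position under optimal play.

Losing position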